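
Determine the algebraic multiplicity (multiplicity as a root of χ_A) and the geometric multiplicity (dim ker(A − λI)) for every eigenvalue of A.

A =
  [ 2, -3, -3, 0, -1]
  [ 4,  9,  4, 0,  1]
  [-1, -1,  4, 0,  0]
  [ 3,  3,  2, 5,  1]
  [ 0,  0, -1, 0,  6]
λ = 5: alg = 4, geom = 2; λ = 6: alg = 1, geom = 1

Step 1 — factor the characteristic polynomial to read off the algebraic multiplicities:
  χ_A(x) = (x - 6)*(x - 5)^4

Step 2 — compute geometric multiplicities via the rank-nullity identity g(λ) = n − rank(A − λI):
  rank(A − (5)·I) = 3, so dim ker(A − (5)·I) = n − 3 = 2
  rank(A − (6)·I) = 4, so dim ker(A − (6)·I) = n − 4 = 1

Summary:
  λ = 5: algebraic multiplicity = 4, geometric multiplicity = 2
  λ = 6: algebraic multiplicity = 1, geometric multiplicity = 1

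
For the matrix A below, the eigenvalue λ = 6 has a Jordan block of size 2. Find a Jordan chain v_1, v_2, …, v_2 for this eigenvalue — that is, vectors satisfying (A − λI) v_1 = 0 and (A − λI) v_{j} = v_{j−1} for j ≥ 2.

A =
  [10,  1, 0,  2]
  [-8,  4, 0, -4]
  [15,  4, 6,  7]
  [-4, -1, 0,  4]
A Jordan chain for λ = 6 of length 2:
v_1 = (4, -8, 15, -4)ᵀ
v_2 = (1, 0, 0, 0)ᵀ

Let N = A − (6)·I. We want v_2 with N^2 v_2 = 0 but N^1 v_2 ≠ 0; then v_{j-1} := N · v_j for j = 2, …, 2.

Pick v_2 = (1, 0, 0, 0)ᵀ.
Then v_1 = N · v_2 = (4, -8, 15, -4)ᵀ.

Sanity check: (A − (6)·I) v_1 = (0, 0, 0, 0)ᵀ = 0. ✓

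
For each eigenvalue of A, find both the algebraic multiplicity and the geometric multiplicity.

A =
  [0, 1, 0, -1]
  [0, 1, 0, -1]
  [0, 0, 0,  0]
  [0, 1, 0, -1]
λ = 0: alg = 4, geom = 3

Step 1 — factor the characteristic polynomial to read off the algebraic multiplicities:
  χ_A(x) = x^4

Step 2 — compute geometric multiplicities via the rank-nullity identity g(λ) = n − rank(A − λI):
  rank(A − (0)·I) = 1, so dim ker(A − (0)·I) = n − 1 = 3

Summary:
  λ = 0: algebraic multiplicity = 4, geometric multiplicity = 3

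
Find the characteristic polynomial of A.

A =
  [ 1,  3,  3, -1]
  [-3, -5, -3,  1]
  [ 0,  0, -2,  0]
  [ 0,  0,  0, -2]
x^4 + 8*x^3 + 24*x^2 + 32*x + 16

Expanding det(x·I − A) (e.g. by cofactor expansion or by noting that A is similar to its Jordan form J, which has the same characteristic polynomial as A) gives
  χ_A(x) = x^4 + 8*x^3 + 24*x^2 + 32*x + 16
which factors as (x + 2)^4. The eigenvalues (with algebraic multiplicities) are λ = -2 with multiplicity 4.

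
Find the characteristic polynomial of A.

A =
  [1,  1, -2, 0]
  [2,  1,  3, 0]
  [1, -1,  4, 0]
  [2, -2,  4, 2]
x^4 - 8*x^3 + 24*x^2 - 32*x + 16

Expanding det(x·I − A) (e.g. by cofactor expansion or by noting that A is similar to its Jordan form J, which has the same characteristic polynomial as A) gives
  χ_A(x) = x^4 - 8*x^3 + 24*x^2 - 32*x + 16
which factors as (x - 2)^4. The eigenvalues (with algebraic multiplicities) are λ = 2 with multiplicity 4.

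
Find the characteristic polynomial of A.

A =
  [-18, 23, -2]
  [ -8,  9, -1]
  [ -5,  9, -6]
x^3 + 15*x^2 + 75*x + 125

Expanding det(x·I − A) (e.g. by cofactor expansion or by noting that A is similar to its Jordan form J, which has the same characteristic polynomial as A) gives
  χ_A(x) = x^3 + 15*x^2 + 75*x + 125
which factors as (x + 5)^3. The eigenvalues (with algebraic multiplicities) are λ = -5 with multiplicity 3.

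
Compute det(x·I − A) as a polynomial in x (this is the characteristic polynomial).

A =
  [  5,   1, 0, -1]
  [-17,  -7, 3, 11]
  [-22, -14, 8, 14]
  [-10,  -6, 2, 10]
x^4 - 16*x^3 + 96*x^2 - 256*x + 256

Expanding det(x·I − A) (e.g. by cofactor expansion or by noting that A is similar to its Jordan form J, which has the same characteristic polynomial as A) gives
  χ_A(x) = x^4 - 16*x^3 + 96*x^2 - 256*x + 256
which factors as (x - 4)^4. The eigenvalues (with algebraic multiplicities) are λ = 4 with multiplicity 4.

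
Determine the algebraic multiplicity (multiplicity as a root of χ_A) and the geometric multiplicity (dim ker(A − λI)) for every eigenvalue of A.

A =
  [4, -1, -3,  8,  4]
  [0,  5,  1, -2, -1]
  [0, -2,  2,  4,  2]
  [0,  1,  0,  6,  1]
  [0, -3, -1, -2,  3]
λ = 4: alg = 5, geom = 2

Step 1 — factor the characteristic polynomial to read off the algebraic multiplicities:
  χ_A(x) = (x - 4)^5

Step 2 — compute geometric multiplicities via the rank-nullity identity g(λ) = n − rank(A − λI):
  rank(A − (4)·I) = 3, so dim ker(A − (4)·I) = n − 3 = 2

Summary:
  λ = 4: algebraic multiplicity = 5, geometric multiplicity = 2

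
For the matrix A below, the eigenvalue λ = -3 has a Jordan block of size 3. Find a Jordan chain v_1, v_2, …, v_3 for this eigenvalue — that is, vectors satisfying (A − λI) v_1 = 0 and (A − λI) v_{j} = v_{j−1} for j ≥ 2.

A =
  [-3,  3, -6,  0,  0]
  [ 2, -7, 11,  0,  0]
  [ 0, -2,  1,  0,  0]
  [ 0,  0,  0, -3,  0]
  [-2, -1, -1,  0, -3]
A Jordan chain for λ = -3 of length 3:
v_1 = (6, -8, -4, 0, -2)ᵀ
v_2 = (0, 2, 0, 0, -2)ᵀ
v_3 = (1, 0, 0, 0, 0)ᵀ

Let N = A − (-3)·I. We want v_3 with N^3 v_3 = 0 but N^2 v_3 ≠ 0; then v_{j-1} := N · v_j for j = 3, …, 2.

Pick v_3 = (1, 0, 0, 0, 0)ᵀ.
Then v_2 = N · v_3 = (0, 2, 0, 0, -2)ᵀ.
Then v_1 = N · v_2 = (6, -8, -4, 0, -2)ᵀ.

Sanity check: (A − (-3)·I) v_1 = (0, 0, 0, 0, 0)ᵀ = 0. ✓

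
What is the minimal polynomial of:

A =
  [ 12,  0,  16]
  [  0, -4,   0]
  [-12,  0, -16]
x^2 + 4*x

The characteristic polynomial is χ_A(x) = x*(x + 4)^2, so the eigenvalues are known. The minimal polynomial is
  m_A(x) = Π_λ (x − λ)^{k_λ}
where k_λ is the size of the *largest* Jordan block for λ (equivalently, the smallest k with (A − λI)^k v = 0 for every generalised eigenvector v of λ).

  λ = -4: largest Jordan block has size 1, contributing (x + 4)
  λ = 0: largest Jordan block has size 1, contributing (x − 0)

So m_A(x) = x*(x + 4) = x^2 + 4*x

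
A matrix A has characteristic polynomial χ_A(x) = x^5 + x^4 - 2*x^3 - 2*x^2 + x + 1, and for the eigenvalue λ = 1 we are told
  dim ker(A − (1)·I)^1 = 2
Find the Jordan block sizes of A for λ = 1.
Block sizes for λ = 1: [1, 1]

From the dimensions of kernels of powers, the number of Jordan blocks of size at least j is d_j − d_{j−1} where d_j = dim ker(N^j) (with d_0 = 0). Computing the differences gives [2].
The number of blocks of size exactly k is (#blocks of size ≥ k) − (#blocks of size ≥ k + 1), so the partition is: 2 block(s) of size 1.
In nonincreasing order the block sizes are [1, 1].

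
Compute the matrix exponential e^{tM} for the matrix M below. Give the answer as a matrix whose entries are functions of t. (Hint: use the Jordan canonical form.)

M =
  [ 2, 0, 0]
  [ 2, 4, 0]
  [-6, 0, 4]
e^{tM} =
  [exp(2*t), 0, 0]
  [exp(4*t) - exp(2*t), exp(4*t), 0]
  [-3*exp(4*t) + 3*exp(2*t), 0, exp(4*t)]

Strategy: write M = P · J · P⁻¹ where J is a Jordan canonical form, so e^{tM} = P · e^{tJ} · P⁻¹, and e^{tJ} can be computed block-by-block.

M has Jordan form
J =
  [2, 0, 0]
  [0, 4, 0]
  [0, 0, 4]
(up to reordering of blocks).

Per-block formulas:
  For a 1×1 block at λ = 2: exp(t · [2]) = [e^(2t)].
  For a 1×1 block at λ = 4: exp(t · [4]) = [e^(4t)].

After assembling e^{tJ} and conjugating by P, we get:

e^{tM} =
  [exp(2*t), 0, 0]
  [exp(4*t) - exp(2*t), exp(4*t), 0]
  [-3*exp(4*t) + 3*exp(2*t), 0, exp(4*t)]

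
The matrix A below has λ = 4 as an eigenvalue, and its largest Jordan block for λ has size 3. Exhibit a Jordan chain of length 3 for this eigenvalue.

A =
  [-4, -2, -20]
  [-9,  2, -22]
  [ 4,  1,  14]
A Jordan chain for λ = 4 of length 3:
v_1 = (2, 2, -1)ᵀ
v_2 = (-8, -9, 4)ᵀ
v_3 = (1, 0, 0)ᵀ

Let N = A − (4)·I. We want v_3 with N^3 v_3 = 0 but N^2 v_3 ≠ 0; then v_{j-1} := N · v_j for j = 3, …, 2.

Pick v_3 = (1, 0, 0)ᵀ.
Then v_2 = N · v_3 = (-8, -9, 4)ᵀ.
Then v_1 = N · v_2 = (2, 2, -1)ᵀ.

Sanity check: (A − (4)·I) v_1 = (0, 0, 0)ᵀ = 0. ✓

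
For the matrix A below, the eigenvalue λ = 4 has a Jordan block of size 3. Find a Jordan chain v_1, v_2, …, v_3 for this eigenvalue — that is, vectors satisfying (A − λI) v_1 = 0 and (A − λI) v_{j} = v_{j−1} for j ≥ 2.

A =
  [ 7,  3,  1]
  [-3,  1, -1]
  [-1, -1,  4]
A Jordan chain for λ = 4 of length 3:
v_1 = (-1, 1, 0)ᵀ
v_2 = (3, -3, -1)ᵀ
v_3 = (1, 0, 0)ᵀ

Let N = A − (4)·I. We want v_3 with N^3 v_3 = 0 but N^2 v_3 ≠ 0; then v_{j-1} := N · v_j for j = 3, …, 2.

Pick v_3 = (1, 0, 0)ᵀ.
Then v_2 = N · v_3 = (3, -3, -1)ᵀ.
Then v_1 = N · v_2 = (-1, 1, 0)ᵀ.

Sanity check: (A − (4)·I) v_1 = (0, 0, 0)ᵀ = 0. ✓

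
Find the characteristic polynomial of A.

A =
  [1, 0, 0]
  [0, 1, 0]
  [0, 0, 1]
x^3 - 3*x^2 + 3*x - 1

Expanding det(x·I − A) (e.g. by cofactor expansion or by noting that A is similar to its Jordan form J, which has the same characteristic polynomial as A) gives
  χ_A(x) = x^3 - 3*x^2 + 3*x - 1
which factors as (x - 1)^3. The eigenvalues (with algebraic multiplicities) are λ = 1 with multiplicity 3.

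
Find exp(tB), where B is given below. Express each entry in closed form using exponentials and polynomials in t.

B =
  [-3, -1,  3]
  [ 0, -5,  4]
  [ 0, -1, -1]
e^{tB} =
  [exp(-3*t), -t^2*exp(-3*t)/2 - t*exp(-3*t), t^2*exp(-3*t) + 3*t*exp(-3*t)]
  [0, -2*t*exp(-3*t) + exp(-3*t), 4*t*exp(-3*t)]
  [0, -t*exp(-3*t), 2*t*exp(-3*t) + exp(-3*t)]

Strategy: write B = P · J · P⁻¹ where J is a Jordan canonical form, so e^{tB} = P · e^{tJ} · P⁻¹, and e^{tJ} can be computed block-by-block.

B has Jordan form
J =
  [-3,  1,  0]
  [ 0, -3,  1]
  [ 0,  0, -3]
(up to reordering of blocks).

Per-block formulas:
  For a 3×3 Jordan block J_3(-3): exp(t · J_3(-3)) = e^(-3t)·(I + t·N + (t^2/2)·N^2), where N is the 3×3 nilpotent shift.

After assembling e^{tJ} and conjugating by P, we get:

e^{tB} =
  [exp(-3*t), -t^2*exp(-3*t)/2 - t*exp(-3*t), t^2*exp(-3*t) + 3*t*exp(-3*t)]
  [0, -2*t*exp(-3*t) + exp(-3*t), 4*t*exp(-3*t)]
  [0, -t*exp(-3*t), 2*t*exp(-3*t) + exp(-3*t)]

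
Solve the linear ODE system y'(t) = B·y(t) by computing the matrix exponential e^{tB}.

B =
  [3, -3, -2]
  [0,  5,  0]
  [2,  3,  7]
e^{tB} =
  [-2*t*exp(5*t) + exp(5*t), -3*t*exp(5*t), -2*t*exp(5*t)]
  [0, exp(5*t), 0]
  [2*t*exp(5*t), 3*t*exp(5*t), 2*t*exp(5*t) + exp(5*t)]

Strategy: write B = P · J · P⁻¹ where J is a Jordan canonical form, so e^{tB} = P · e^{tJ} · P⁻¹, and e^{tJ} can be computed block-by-block.

B has Jordan form
J =
  [5, 1, 0]
  [0, 5, 0]
  [0, 0, 5]
(up to reordering of blocks).

Per-block formulas:
  For a 2×2 Jordan block J_2(5): exp(t · J_2(5)) = e^(5t)·(I + t·N), where N is the 2×2 nilpotent shift.
  For a 1×1 block at λ = 5: exp(t · [5]) = [e^(5t)].

After assembling e^{tJ} and conjugating by P, we get:

e^{tB} =
  [-2*t*exp(5*t) + exp(5*t), -3*t*exp(5*t), -2*t*exp(5*t)]
  [0, exp(5*t), 0]
  [2*t*exp(5*t), 3*t*exp(5*t), 2*t*exp(5*t) + exp(5*t)]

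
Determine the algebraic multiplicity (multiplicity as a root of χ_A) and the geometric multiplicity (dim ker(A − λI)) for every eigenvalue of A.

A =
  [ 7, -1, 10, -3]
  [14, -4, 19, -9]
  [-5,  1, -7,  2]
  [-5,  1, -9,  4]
λ = -2: alg = 2, geom = 1; λ = 2: alg = 2, geom = 1

Step 1 — factor the characteristic polynomial to read off the algebraic multiplicities:
  χ_A(x) = (x - 2)^2*(x + 2)^2

Step 2 — compute geometric multiplicities via the rank-nullity identity g(λ) = n − rank(A − λI):
  rank(A − (-2)·I) = 3, so dim ker(A − (-2)·I) = n − 3 = 1
  rank(A − (2)·I) = 3, so dim ker(A − (2)·I) = n − 3 = 1

Summary:
  λ = -2: algebraic multiplicity = 2, geometric multiplicity = 1
  λ = 2: algebraic multiplicity = 2, geometric multiplicity = 1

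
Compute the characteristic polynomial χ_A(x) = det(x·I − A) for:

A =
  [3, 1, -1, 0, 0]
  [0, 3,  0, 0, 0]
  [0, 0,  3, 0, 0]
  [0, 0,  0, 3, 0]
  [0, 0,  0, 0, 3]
x^5 - 15*x^4 + 90*x^3 - 270*x^2 + 405*x - 243

Expanding det(x·I − A) (e.g. by cofactor expansion or by noting that A is similar to its Jordan form J, which has the same characteristic polynomial as A) gives
  χ_A(x) = x^5 - 15*x^4 + 90*x^3 - 270*x^2 + 405*x - 243
which factors as (x - 3)^5. The eigenvalues (with algebraic multiplicities) are λ = 3 with multiplicity 5.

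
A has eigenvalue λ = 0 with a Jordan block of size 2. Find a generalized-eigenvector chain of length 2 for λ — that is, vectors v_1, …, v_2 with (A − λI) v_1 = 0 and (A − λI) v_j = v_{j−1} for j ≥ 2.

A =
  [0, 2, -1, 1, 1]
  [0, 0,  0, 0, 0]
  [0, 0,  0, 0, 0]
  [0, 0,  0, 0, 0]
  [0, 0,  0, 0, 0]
A Jordan chain for λ = 0 of length 2:
v_1 = (2, 0, 0, 0, 0)ᵀ
v_2 = (0, 1, 0, 0, 0)ᵀ

Let N = A − (0)·I. We want v_2 with N^2 v_2 = 0 but N^1 v_2 ≠ 0; then v_{j-1} := N · v_j for j = 2, …, 2.

Pick v_2 = (0, 1, 0, 0, 0)ᵀ.
Then v_1 = N · v_2 = (2, 0, 0, 0, 0)ᵀ.

Sanity check: (A − (0)·I) v_1 = (0, 0, 0, 0, 0)ᵀ = 0. ✓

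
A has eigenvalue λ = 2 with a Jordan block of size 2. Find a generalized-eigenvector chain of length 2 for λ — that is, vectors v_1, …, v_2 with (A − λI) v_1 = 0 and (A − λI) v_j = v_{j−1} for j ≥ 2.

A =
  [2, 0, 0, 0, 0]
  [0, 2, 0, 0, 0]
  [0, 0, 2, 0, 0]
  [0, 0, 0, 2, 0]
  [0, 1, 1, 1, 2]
A Jordan chain for λ = 2 of length 2:
v_1 = (0, 0, 0, 0, 1)ᵀ
v_2 = (0, 1, 0, 0, 0)ᵀ

Let N = A − (2)·I. We want v_2 with N^2 v_2 = 0 but N^1 v_2 ≠ 0; then v_{j-1} := N · v_j for j = 2, …, 2.

Pick v_2 = (0, 1, 0, 0, 0)ᵀ.
Then v_1 = N · v_2 = (0, 0, 0, 0, 1)ᵀ.

Sanity check: (A − (2)·I) v_1 = (0, 0, 0, 0, 0)ᵀ = 0. ✓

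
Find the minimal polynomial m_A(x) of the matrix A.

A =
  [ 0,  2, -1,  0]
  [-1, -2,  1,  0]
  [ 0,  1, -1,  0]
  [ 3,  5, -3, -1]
x^3 + 3*x^2 + 3*x + 1

The characteristic polynomial is χ_A(x) = (x + 1)^4, so the eigenvalues are known. The minimal polynomial is
  m_A(x) = Π_λ (x − λ)^{k_λ}
where k_λ is the size of the *largest* Jordan block for λ (equivalently, the smallest k with (A − λI)^k v = 0 for every generalised eigenvector v of λ).

  λ = -1: largest Jordan block has size 3, contributing (x + 1)^3

So m_A(x) = (x + 1)^3 = x^3 + 3*x^2 + 3*x + 1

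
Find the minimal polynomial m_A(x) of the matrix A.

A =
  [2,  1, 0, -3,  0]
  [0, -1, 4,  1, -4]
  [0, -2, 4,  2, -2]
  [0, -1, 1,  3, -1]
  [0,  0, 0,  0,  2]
x^3 - 6*x^2 + 12*x - 8

The characteristic polynomial is χ_A(x) = (x - 2)^5, so the eigenvalues are known. The minimal polynomial is
  m_A(x) = Π_λ (x − λ)^{k_λ}
where k_λ is the size of the *largest* Jordan block for λ (equivalently, the smallest k with (A − λI)^k v = 0 for every generalised eigenvector v of λ).

  λ = 2: largest Jordan block has size 3, contributing (x − 2)^3

So m_A(x) = (x - 2)^3 = x^3 - 6*x^2 + 12*x - 8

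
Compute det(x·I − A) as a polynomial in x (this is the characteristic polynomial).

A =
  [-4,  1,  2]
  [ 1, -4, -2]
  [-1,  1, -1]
x^3 + 9*x^2 + 27*x + 27

Expanding det(x·I − A) (e.g. by cofactor expansion or by noting that A is similar to its Jordan form J, which has the same characteristic polynomial as A) gives
  χ_A(x) = x^3 + 9*x^2 + 27*x + 27
which factors as (x + 3)^3. The eigenvalues (with algebraic multiplicities) are λ = -3 with multiplicity 3.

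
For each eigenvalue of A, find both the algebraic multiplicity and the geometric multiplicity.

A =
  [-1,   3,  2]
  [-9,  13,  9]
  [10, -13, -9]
λ = 1: alg = 3, geom = 1

Step 1 — factor the characteristic polynomial to read off the algebraic multiplicities:
  χ_A(x) = (x - 1)^3

Step 2 — compute geometric multiplicities via the rank-nullity identity g(λ) = n − rank(A − λI):
  rank(A − (1)·I) = 2, so dim ker(A − (1)·I) = n − 2 = 1

Summary:
  λ = 1: algebraic multiplicity = 3, geometric multiplicity = 1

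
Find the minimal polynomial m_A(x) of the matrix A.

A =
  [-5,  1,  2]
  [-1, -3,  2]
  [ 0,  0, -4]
x^2 + 8*x + 16

The characteristic polynomial is χ_A(x) = (x + 4)^3, so the eigenvalues are known. The minimal polynomial is
  m_A(x) = Π_λ (x − λ)^{k_λ}
where k_λ is the size of the *largest* Jordan block for λ (equivalently, the smallest k with (A − λI)^k v = 0 for every generalised eigenvector v of λ).

  λ = -4: largest Jordan block has size 2, contributing (x + 4)^2

So m_A(x) = (x + 4)^2 = x^2 + 8*x + 16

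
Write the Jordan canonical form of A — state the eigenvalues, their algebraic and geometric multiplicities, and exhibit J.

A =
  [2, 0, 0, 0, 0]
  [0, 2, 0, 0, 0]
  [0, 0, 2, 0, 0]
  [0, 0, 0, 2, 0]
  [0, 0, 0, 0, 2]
J_1(2) ⊕ J_1(2) ⊕ J_1(2) ⊕ J_1(2) ⊕ J_1(2)

The characteristic polynomial is
  det(x·I − A) = x^5 - 10*x^4 + 40*x^3 - 80*x^2 + 80*x - 32 = (x - 2)^5

Eigenvalues and multiplicities (the geometric multiplicity of λ is n − rank(A − λI), which equals the number of Jordan blocks for λ):
  λ = 2: algebraic multiplicity = 5, geometric multiplicity = 5

Determining the block sizes for each eigenvalue:
  λ = 2: gm = am = 5, so every block has size 1 → block sizes [1, 1, 1, 1, 1]

Assembling the blocks gives a Jordan form
J =
  [2, 0, 0, 0, 0]
  [0, 2, 0, 0, 0]
  [0, 0, 2, 0, 0]
  [0, 0, 0, 2, 0]
  [0, 0, 0, 0, 2]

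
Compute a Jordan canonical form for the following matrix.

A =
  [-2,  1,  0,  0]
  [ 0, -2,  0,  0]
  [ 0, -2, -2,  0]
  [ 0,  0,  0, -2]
J_2(-2) ⊕ J_1(-2) ⊕ J_1(-2)

The characteristic polynomial is
  det(x·I − A) = x^4 + 8*x^3 + 24*x^2 + 32*x + 16 = (x + 2)^4

Eigenvalues and multiplicities (the geometric multiplicity of λ is n − rank(A − λI), which equals the number of Jordan blocks for λ):
  λ = -2: algebraic multiplicity = 4, geometric multiplicity = 3

Determining the block sizes for each eigenvalue:
  λ = -2: 3 blocks summing to 4 forces exactly one block of size 2 and the rest size 1 → block sizes [2, 1, 1]

Assembling the blocks gives a Jordan form
J =
  [-2,  1,  0,  0]
  [ 0, -2,  0,  0]
  [ 0,  0, -2,  0]
  [ 0,  0,  0, -2]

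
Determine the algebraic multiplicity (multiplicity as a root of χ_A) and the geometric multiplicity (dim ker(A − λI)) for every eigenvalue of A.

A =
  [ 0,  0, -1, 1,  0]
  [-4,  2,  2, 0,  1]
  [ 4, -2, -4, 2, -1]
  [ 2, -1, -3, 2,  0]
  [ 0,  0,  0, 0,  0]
λ = 0: alg = 5, geom = 2

Step 1 — factor the characteristic polynomial to read off the algebraic multiplicities:
  χ_A(x) = x^5

Step 2 — compute geometric multiplicities via the rank-nullity identity g(λ) = n − rank(A − λI):
  rank(A − (0)·I) = 3, so dim ker(A − (0)·I) = n − 3 = 2

Summary:
  λ = 0: algebraic multiplicity = 5, geometric multiplicity = 2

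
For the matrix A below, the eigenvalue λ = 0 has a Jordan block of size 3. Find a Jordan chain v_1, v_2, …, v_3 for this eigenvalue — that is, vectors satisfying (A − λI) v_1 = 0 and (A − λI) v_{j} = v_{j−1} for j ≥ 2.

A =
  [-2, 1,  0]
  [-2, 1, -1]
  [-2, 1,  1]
A Jordan chain for λ = 0 of length 3:
v_1 = (2, 4, 0)ᵀ
v_2 = (-2, -2, -2)ᵀ
v_3 = (1, 0, 0)ᵀ

Let N = A − (0)·I. We want v_3 with N^3 v_3 = 0 but N^2 v_3 ≠ 0; then v_{j-1} := N · v_j for j = 3, …, 2.

Pick v_3 = (1, 0, 0)ᵀ.
Then v_2 = N · v_3 = (-2, -2, -2)ᵀ.
Then v_1 = N · v_2 = (2, 4, 0)ᵀ.

Sanity check: (A − (0)·I) v_1 = (0, 0, 0)ᵀ = 0. ✓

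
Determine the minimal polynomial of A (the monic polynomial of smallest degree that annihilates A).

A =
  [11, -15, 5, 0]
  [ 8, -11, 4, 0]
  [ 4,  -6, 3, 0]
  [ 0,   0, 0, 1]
x^2 - 2*x + 1

The characteristic polynomial is χ_A(x) = (x - 1)^4, so the eigenvalues are known. The minimal polynomial is
  m_A(x) = Π_λ (x − λ)^{k_λ}
where k_λ is the size of the *largest* Jordan block for λ (equivalently, the smallest k with (A − λI)^k v = 0 for every generalised eigenvector v of λ).

  λ = 1: largest Jordan block has size 2, contributing (x − 1)^2

So m_A(x) = (x - 1)^2 = x^2 - 2*x + 1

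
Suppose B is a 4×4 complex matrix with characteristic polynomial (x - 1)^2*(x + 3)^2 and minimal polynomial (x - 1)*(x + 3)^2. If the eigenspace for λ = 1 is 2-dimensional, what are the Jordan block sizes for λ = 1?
Block sizes for λ = 1: [1, 1]

Step 1 — from the characteristic polynomial, algebraic multiplicity of λ = 1 is 2. From dim ker(B − (1)·I) = 2, there are exactly 2 Jordan blocks for λ = 1.
Step 2 — from the minimal polynomial, the factor (x − 1) tells us the largest block for λ = 1 has size 1.
Step 3 — with total size 2, 2 blocks, and largest block 1, the block sizes (in nonincreasing order) are [1, 1].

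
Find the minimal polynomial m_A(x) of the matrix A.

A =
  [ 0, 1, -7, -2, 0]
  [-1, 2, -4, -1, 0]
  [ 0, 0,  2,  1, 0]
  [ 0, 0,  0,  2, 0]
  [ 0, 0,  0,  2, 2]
x^4 - 6*x^3 + 13*x^2 - 12*x + 4

The characteristic polynomial is χ_A(x) = (x - 2)^3*(x - 1)^2, so the eigenvalues are known. The minimal polynomial is
  m_A(x) = Π_λ (x − λ)^{k_λ}
where k_λ is the size of the *largest* Jordan block for λ (equivalently, the smallest k with (A − λI)^k v = 0 for every generalised eigenvector v of λ).

  λ = 1: largest Jordan block has size 2, contributing (x − 1)^2
  λ = 2: largest Jordan block has size 2, contributing (x − 2)^2

So m_A(x) = (x - 2)^2*(x - 1)^2 = x^4 - 6*x^3 + 13*x^2 - 12*x + 4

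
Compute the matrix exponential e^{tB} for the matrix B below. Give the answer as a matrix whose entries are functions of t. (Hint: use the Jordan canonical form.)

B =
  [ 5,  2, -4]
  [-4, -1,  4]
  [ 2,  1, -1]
e^{tB} =
  [4*t*exp(t) + exp(t), 2*t*exp(t), -4*t*exp(t)]
  [-4*t*exp(t), -2*t*exp(t) + exp(t), 4*t*exp(t)]
  [2*t*exp(t), t*exp(t), -2*t*exp(t) + exp(t)]

Strategy: write B = P · J · P⁻¹ where J is a Jordan canonical form, so e^{tB} = P · e^{tJ} · P⁻¹, and e^{tJ} can be computed block-by-block.

B has Jordan form
J =
  [1, 1, 0]
  [0, 1, 0]
  [0, 0, 1]
(up to reordering of blocks).

Per-block formulas:
  For a 2×2 Jordan block J_2(1): exp(t · J_2(1)) = e^(1t)·(I + t·N), where N is the 2×2 nilpotent shift.
  For a 1×1 block at λ = 1: exp(t · [1]) = [e^(1t)].

After assembling e^{tJ} and conjugating by P, we get:

e^{tB} =
  [4*t*exp(t) + exp(t), 2*t*exp(t), -4*t*exp(t)]
  [-4*t*exp(t), -2*t*exp(t) + exp(t), 4*t*exp(t)]
  [2*t*exp(t), t*exp(t), -2*t*exp(t) + exp(t)]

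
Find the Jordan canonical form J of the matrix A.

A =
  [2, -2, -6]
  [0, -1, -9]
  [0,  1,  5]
J_2(2) ⊕ J_1(2)

The characteristic polynomial is
  det(x·I − A) = x^3 - 6*x^2 + 12*x - 8 = (x - 2)^3

Eigenvalues and multiplicities (the geometric multiplicity of λ is n − rank(A − λI), which equals the number of Jordan blocks for λ):
  λ = 2: algebraic multiplicity = 3, geometric multiplicity = 2

Determining the block sizes for each eigenvalue:
  λ = 2: 2 blocks summing to 3 forces exactly one block of size 2 and the rest size 1 → block sizes [2, 1]

Assembling the blocks gives a Jordan form
J =
  [2, 1, 0]
  [0, 2, 0]
  [0, 0, 2]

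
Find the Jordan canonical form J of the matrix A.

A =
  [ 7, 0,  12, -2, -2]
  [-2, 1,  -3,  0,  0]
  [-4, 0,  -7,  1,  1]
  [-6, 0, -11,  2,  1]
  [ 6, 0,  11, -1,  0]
J_1(-1) ⊕ J_3(1) ⊕ J_1(1)

The characteristic polynomial is
  det(x·I − A) = x^5 - 3*x^4 + 2*x^3 + 2*x^2 - 3*x + 1 = (x - 1)^4*(x + 1)

Eigenvalues and multiplicities (the geometric multiplicity of λ is n − rank(A − λI), which equals the number of Jordan blocks for λ):
  λ = -1: algebraic multiplicity = 1, geometric multiplicity = 1
  λ = 1: algebraic multiplicity = 4, geometric multiplicity = 2

Determining the block sizes for each eigenvalue:
  λ = -1: one block (gm = 1), so the single block has size am = 1 → block sizes [1]
  λ = 1: with am = 4 and gm = 2, the partition is not yet determined (e.g. several partitions of 4 into 2 parts exist). Let N = A − (1)·I. Computing rank(N^1) = 3, rank(N^2) = 2, rank(N^3) = 1; the number of blocks of size ≥ j is rank(N^{j−1}) − rank(N^j), giving [2, 1, 1]. So we have 1 block(s) of size 3, 1 block(s) of size 1 → block sizes [3, 1]

Assembling the blocks gives a Jordan form
J =
  [-1, 0, 0, 0, 0]
  [ 0, 1, 1, 0, 0]
  [ 0, 0, 1, 1, 0]
  [ 0, 0, 0, 1, 0]
  [ 0, 0, 0, 0, 1]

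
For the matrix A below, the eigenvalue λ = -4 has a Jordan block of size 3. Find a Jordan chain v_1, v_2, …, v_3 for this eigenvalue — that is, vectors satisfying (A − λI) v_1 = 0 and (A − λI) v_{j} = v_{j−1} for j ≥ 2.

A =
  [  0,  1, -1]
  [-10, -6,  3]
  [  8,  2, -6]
A Jordan chain for λ = -4 of length 3:
v_1 = (-2, 4, -4)ᵀ
v_2 = (4, -10, 8)ᵀ
v_3 = (1, 0, 0)ᵀ

Let N = A − (-4)·I. We want v_3 with N^3 v_3 = 0 but N^2 v_3 ≠ 0; then v_{j-1} := N · v_j for j = 3, …, 2.

Pick v_3 = (1, 0, 0)ᵀ.
Then v_2 = N · v_3 = (4, -10, 8)ᵀ.
Then v_1 = N · v_2 = (-2, 4, -4)ᵀ.

Sanity check: (A − (-4)·I) v_1 = (0, 0, 0)ᵀ = 0. ✓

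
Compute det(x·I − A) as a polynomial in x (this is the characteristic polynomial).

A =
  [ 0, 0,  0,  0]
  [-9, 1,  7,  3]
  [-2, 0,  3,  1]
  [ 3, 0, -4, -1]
x^4 - 3*x^3 + 3*x^2 - x

Expanding det(x·I − A) (e.g. by cofactor expansion or by noting that A is similar to its Jordan form J, which has the same characteristic polynomial as A) gives
  χ_A(x) = x^4 - 3*x^3 + 3*x^2 - x
which factors as x*(x - 1)^3. The eigenvalues (with algebraic multiplicities) are λ = 0 with multiplicity 1, λ = 1 with multiplicity 3.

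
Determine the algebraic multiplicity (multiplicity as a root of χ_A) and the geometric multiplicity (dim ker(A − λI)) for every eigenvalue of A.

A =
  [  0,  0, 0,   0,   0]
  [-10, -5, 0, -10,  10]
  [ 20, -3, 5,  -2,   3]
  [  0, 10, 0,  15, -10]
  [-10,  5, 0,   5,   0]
λ = 0: alg = 2, geom = 2; λ = 5: alg = 3, geom = 2

Step 1 — factor the characteristic polynomial to read off the algebraic multiplicities:
  χ_A(x) = x^2*(x - 5)^3

Step 2 — compute geometric multiplicities via the rank-nullity identity g(λ) = n − rank(A − λI):
  rank(A − (0)·I) = 3, so dim ker(A − (0)·I) = n − 3 = 2
  rank(A − (5)·I) = 3, so dim ker(A − (5)·I) = n − 3 = 2

Summary:
  λ = 0: algebraic multiplicity = 2, geometric multiplicity = 2
  λ = 5: algebraic multiplicity = 3, geometric multiplicity = 2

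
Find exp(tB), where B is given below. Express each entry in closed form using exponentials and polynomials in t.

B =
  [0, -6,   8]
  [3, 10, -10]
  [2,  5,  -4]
e^{tB} =
  [t^2*exp(2*t) - 2*t*exp(2*t) + exp(2*t), 2*t^2*exp(2*t) - 6*t*exp(2*t), -2*t^2*exp(2*t) + 8*t*exp(2*t)]
  [-t^2*exp(2*t) + 3*t*exp(2*t), -2*t^2*exp(2*t) + 8*t*exp(2*t) + exp(2*t), 2*t^2*exp(2*t) - 10*t*exp(2*t)]
  [-t^2*exp(2*t)/2 + 2*t*exp(2*t), -t^2*exp(2*t) + 5*t*exp(2*t), t^2*exp(2*t) - 6*t*exp(2*t) + exp(2*t)]

Strategy: write B = P · J · P⁻¹ where J is a Jordan canonical form, so e^{tB} = P · e^{tJ} · P⁻¹, and e^{tJ} can be computed block-by-block.

B has Jordan form
J =
  [2, 1, 0]
  [0, 2, 1]
  [0, 0, 2]
(up to reordering of blocks).

Per-block formulas:
  For a 3×3 Jordan block J_3(2): exp(t · J_3(2)) = e^(2t)·(I + t·N + (t^2/2)·N^2), where N is the 3×3 nilpotent shift.

After assembling e^{tJ} and conjugating by P, we get:

e^{tB} =
  [t^2*exp(2*t) - 2*t*exp(2*t) + exp(2*t), 2*t^2*exp(2*t) - 6*t*exp(2*t), -2*t^2*exp(2*t) + 8*t*exp(2*t)]
  [-t^2*exp(2*t) + 3*t*exp(2*t), -2*t^2*exp(2*t) + 8*t*exp(2*t) + exp(2*t), 2*t^2*exp(2*t) - 10*t*exp(2*t)]
  [-t^2*exp(2*t)/2 + 2*t*exp(2*t), -t^2*exp(2*t) + 5*t*exp(2*t), t^2*exp(2*t) - 6*t*exp(2*t) + exp(2*t)]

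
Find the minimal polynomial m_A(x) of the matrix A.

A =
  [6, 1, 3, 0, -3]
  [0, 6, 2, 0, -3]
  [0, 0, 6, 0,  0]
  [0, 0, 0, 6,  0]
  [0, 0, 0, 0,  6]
x^3 - 18*x^2 + 108*x - 216

The characteristic polynomial is χ_A(x) = (x - 6)^5, so the eigenvalues are known. The minimal polynomial is
  m_A(x) = Π_λ (x − λ)^{k_λ}
where k_λ is the size of the *largest* Jordan block for λ (equivalently, the smallest k with (A − λI)^k v = 0 for every generalised eigenvector v of λ).

  λ = 6: largest Jordan block has size 3, contributing (x − 6)^3

So m_A(x) = (x - 6)^3 = x^3 - 18*x^2 + 108*x - 216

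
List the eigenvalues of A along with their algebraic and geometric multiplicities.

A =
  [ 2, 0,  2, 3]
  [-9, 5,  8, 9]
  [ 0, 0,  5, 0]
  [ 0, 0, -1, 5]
λ = 2: alg = 1, geom = 1; λ = 5: alg = 3, geom = 2

Step 1 — factor the characteristic polynomial to read off the algebraic multiplicities:
  χ_A(x) = (x - 5)^3*(x - 2)

Step 2 — compute geometric multiplicities via the rank-nullity identity g(λ) = n − rank(A − λI):
  rank(A − (2)·I) = 3, so dim ker(A − (2)·I) = n − 3 = 1
  rank(A − (5)·I) = 2, so dim ker(A − (5)·I) = n − 2 = 2

Summary:
  λ = 2: algebraic multiplicity = 1, geometric multiplicity = 1
  λ = 5: algebraic multiplicity = 3, geometric multiplicity = 2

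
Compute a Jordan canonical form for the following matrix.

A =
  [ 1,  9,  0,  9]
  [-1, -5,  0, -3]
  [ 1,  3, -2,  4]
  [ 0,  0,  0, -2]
J_2(-2) ⊕ J_2(-2)

The characteristic polynomial is
  det(x·I − A) = x^4 + 8*x^3 + 24*x^2 + 32*x + 16 = (x + 2)^4

Eigenvalues and multiplicities (the geometric multiplicity of λ is n − rank(A − λI), which equals the number of Jordan blocks for λ):
  λ = -2: algebraic multiplicity = 4, geometric multiplicity = 2

Determining the block sizes for each eigenvalue:
  λ = -2: with am = 4 and gm = 2, the partition is not yet determined (e.g. several partitions of 4 into 2 parts exist). Let N = A − (-2)·I. Computing rank(N^1) = 2, rank(N^2) = 0; the number of blocks of size ≥ j is rank(N^{j−1}) − rank(N^j), giving [2, 2]. So we have 2 block(s) of size 2 → block sizes [2, 2]

Assembling the blocks gives a Jordan form
J =
  [-2,  1,  0,  0]
  [ 0, -2,  0,  0]
  [ 0,  0, -2,  1]
  [ 0,  0,  0, -2]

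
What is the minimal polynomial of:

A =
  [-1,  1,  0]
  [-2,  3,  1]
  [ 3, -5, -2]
x^3

The characteristic polynomial is χ_A(x) = x^3, so the eigenvalues are known. The minimal polynomial is
  m_A(x) = Π_λ (x − λ)^{k_λ}
where k_λ is the size of the *largest* Jordan block for λ (equivalently, the smallest k with (A − λI)^k v = 0 for every generalised eigenvector v of λ).

  λ = 0: largest Jordan block has size 3, contributing (x − 0)^3

So m_A(x) = x^3 = x^3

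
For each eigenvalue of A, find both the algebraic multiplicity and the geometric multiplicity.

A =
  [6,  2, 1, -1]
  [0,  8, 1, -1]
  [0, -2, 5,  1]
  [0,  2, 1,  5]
λ = 6: alg = 4, geom = 3

Step 1 — factor the characteristic polynomial to read off the algebraic multiplicities:
  χ_A(x) = (x - 6)^4

Step 2 — compute geometric multiplicities via the rank-nullity identity g(λ) = n − rank(A − λI):
  rank(A − (6)·I) = 1, so dim ker(A − (6)·I) = n − 1 = 3

Summary:
  λ = 6: algebraic multiplicity = 4, geometric multiplicity = 3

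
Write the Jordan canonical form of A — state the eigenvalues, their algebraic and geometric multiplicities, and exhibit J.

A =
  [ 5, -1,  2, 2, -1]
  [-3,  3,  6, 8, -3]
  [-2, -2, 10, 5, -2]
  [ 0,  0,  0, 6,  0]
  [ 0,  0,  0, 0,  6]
J_2(6) ⊕ J_2(6) ⊕ J_1(6)

The characteristic polynomial is
  det(x·I − A) = x^5 - 30*x^4 + 360*x^3 - 2160*x^2 + 6480*x - 7776 = (x - 6)^5

Eigenvalues and multiplicities (the geometric multiplicity of λ is n − rank(A − λI), which equals the number of Jordan blocks for λ):
  λ = 6: algebraic multiplicity = 5, geometric multiplicity = 3

Determining the block sizes for each eigenvalue:
  λ = 6: with am = 5 and gm = 3, the partition is not yet determined (e.g. several partitions of 5 into 3 parts exist). Let N = A − (6)·I. Computing rank(N^1) = 2, rank(N^2) = 0; the number of blocks of size ≥ j is rank(N^{j−1}) − rank(N^j), giving [3, 2]. So we have 2 block(s) of size 2, 1 block(s) of size 1 → block sizes [2, 2, 1]

Assembling the blocks gives a Jordan form
J =
  [6, 1, 0, 0, 0]
  [0, 6, 0, 0, 0]
  [0, 0, 6, 1, 0]
  [0, 0, 0, 6, 0]
  [0, 0, 0, 0, 6]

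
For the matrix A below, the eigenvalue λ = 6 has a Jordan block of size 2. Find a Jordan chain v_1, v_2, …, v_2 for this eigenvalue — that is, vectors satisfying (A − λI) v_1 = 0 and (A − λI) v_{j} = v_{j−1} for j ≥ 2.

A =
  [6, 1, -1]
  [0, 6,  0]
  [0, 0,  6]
A Jordan chain for λ = 6 of length 2:
v_1 = (1, 0, 0)ᵀ
v_2 = (0, 1, 0)ᵀ

Let N = A − (6)·I. We want v_2 with N^2 v_2 = 0 but N^1 v_2 ≠ 0; then v_{j-1} := N · v_j for j = 2, …, 2.

Pick v_2 = (0, 1, 0)ᵀ.
Then v_1 = N · v_2 = (1, 0, 0)ᵀ.

Sanity check: (A − (6)·I) v_1 = (0, 0, 0)ᵀ = 0. ✓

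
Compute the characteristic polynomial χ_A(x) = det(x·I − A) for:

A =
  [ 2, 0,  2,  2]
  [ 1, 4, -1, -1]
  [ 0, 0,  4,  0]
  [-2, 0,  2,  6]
x^4 - 16*x^3 + 96*x^2 - 256*x + 256

Expanding det(x·I − A) (e.g. by cofactor expansion or by noting that A is similar to its Jordan form J, which has the same characteristic polynomial as A) gives
  χ_A(x) = x^4 - 16*x^3 + 96*x^2 - 256*x + 256
which factors as (x - 4)^4. The eigenvalues (with algebraic multiplicities) are λ = 4 with multiplicity 4.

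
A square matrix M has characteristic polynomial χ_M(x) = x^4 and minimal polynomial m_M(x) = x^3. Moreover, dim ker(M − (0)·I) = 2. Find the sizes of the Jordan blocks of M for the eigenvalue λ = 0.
Block sizes for λ = 0: [3, 1]

Step 1 — from the characteristic polynomial, algebraic multiplicity of λ = 0 is 4. From dim ker(M − (0)·I) = 2, there are exactly 2 Jordan blocks for λ = 0.
Step 2 — from the minimal polynomial, the factor (x − 0)^3 tells us the largest block for λ = 0 has size 3.
Step 3 — with total size 4, 2 blocks, and largest block 3, the block sizes (in nonincreasing order) are [3, 1].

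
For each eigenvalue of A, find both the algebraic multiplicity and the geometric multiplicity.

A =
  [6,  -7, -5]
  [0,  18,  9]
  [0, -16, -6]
λ = 6: alg = 3, geom = 1

Step 1 — factor the characteristic polynomial to read off the algebraic multiplicities:
  χ_A(x) = (x - 6)^3

Step 2 — compute geometric multiplicities via the rank-nullity identity g(λ) = n − rank(A − λI):
  rank(A − (6)·I) = 2, so dim ker(A − (6)·I) = n − 2 = 1

Summary:
  λ = 6: algebraic multiplicity = 3, geometric multiplicity = 1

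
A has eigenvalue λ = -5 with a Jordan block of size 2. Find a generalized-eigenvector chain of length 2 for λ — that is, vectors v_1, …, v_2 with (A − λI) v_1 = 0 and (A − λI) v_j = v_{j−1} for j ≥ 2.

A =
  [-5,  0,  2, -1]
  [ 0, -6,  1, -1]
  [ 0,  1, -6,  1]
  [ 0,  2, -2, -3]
A Jordan chain for λ = -5 of length 2:
v_1 = (0, -1, 1, 2)ᵀ
v_2 = (0, 1, 0, 0)ᵀ

Let N = A − (-5)·I. We want v_2 with N^2 v_2 = 0 but N^1 v_2 ≠ 0; then v_{j-1} := N · v_j for j = 2, …, 2.

Pick v_2 = (0, 1, 0, 0)ᵀ.
Then v_1 = N · v_2 = (0, -1, 1, 2)ᵀ.

Sanity check: (A − (-5)·I) v_1 = (0, 0, 0, 0)ᵀ = 0. ✓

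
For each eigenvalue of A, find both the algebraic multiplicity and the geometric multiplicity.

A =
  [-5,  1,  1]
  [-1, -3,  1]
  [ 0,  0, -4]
λ = -4: alg = 3, geom = 2

Step 1 — factor the characteristic polynomial to read off the algebraic multiplicities:
  χ_A(x) = (x + 4)^3

Step 2 — compute geometric multiplicities via the rank-nullity identity g(λ) = n − rank(A − λI):
  rank(A − (-4)·I) = 1, so dim ker(A − (-4)·I) = n − 1 = 2

Summary:
  λ = -4: algebraic multiplicity = 3, geometric multiplicity = 2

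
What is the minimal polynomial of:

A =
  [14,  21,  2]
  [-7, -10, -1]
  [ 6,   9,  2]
x^3 - 6*x^2 + 12*x - 8

The characteristic polynomial is χ_A(x) = (x - 2)^3, so the eigenvalues are known. The minimal polynomial is
  m_A(x) = Π_λ (x − λ)^{k_λ}
where k_λ is the size of the *largest* Jordan block for λ (equivalently, the smallest k with (A − λI)^k v = 0 for every generalised eigenvector v of λ).

  λ = 2: largest Jordan block has size 3, contributing (x − 2)^3

So m_A(x) = (x - 2)^3 = x^3 - 6*x^2 + 12*x - 8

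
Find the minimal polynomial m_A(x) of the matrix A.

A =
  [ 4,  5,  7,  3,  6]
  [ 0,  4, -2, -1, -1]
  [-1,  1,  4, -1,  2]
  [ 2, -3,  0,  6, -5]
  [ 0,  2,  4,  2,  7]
x^2 - 10*x + 25

The characteristic polynomial is χ_A(x) = (x - 5)^5, so the eigenvalues are known. The minimal polynomial is
  m_A(x) = Π_λ (x − λ)^{k_λ}
where k_λ is the size of the *largest* Jordan block for λ (equivalently, the smallest k with (A − λI)^k v = 0 for every generalised eigenvector v of λ).

  λ = 5: largest Jordan block has size 2, contributing (x − 5)^2

So m_A(x) = (x - 5)^2 = x^2 - 10*x + 25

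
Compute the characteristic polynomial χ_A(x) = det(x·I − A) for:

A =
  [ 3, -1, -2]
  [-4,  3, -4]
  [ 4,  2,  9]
x^3 - 15*x^2 + 75*x - 125

Expanding det(x·I − A) (e.g. by cofactor expansion or by noting that A is similar to its Jordan form J, which has the same characteristic polynomial as A) gives
  χ_A(x) = x^3 - 15*x^2 + 75*x - 125
which factors as (x - 5)^3. The eigenvalues (with algebraic multiplicities) are λ = 5 with multiplicity 3.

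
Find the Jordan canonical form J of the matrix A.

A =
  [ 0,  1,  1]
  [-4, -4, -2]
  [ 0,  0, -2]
J_2(-2) ⊕ J_1(-2)

The characteristic polynomial is
  det(x·I − A) = x^3 + 6*x^2 + 12*x + 8 = (x + 2)^3

Eigenvalues and multiplicities (the geometric multiplicity of λ is n − rank(A − λI), which equals the number of Jordan blocks for λ):
  λ = -2: algebraic multiplicity = 3, geometric multiplicity = 2

Determining the block sizes for each eigenvalue:
  λ = -2: 2 blocks summing to 3 forces exactly one block of size 2 and the rest size 1 → block sizes [2, 1]

Assembling the blocks gives a Jordan form
J =
  [-2,  1,  0]
  [ 0, -2,  0]
  [ 0,  0, -2]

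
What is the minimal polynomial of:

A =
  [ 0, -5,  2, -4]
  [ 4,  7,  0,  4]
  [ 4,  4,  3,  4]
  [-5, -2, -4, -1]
x^4 - 9*x^3 + 27*x^2 - 31*x + 12

The characteristic polynomial is χ_A(x) = (x - 4)*(x - 3)*(x - 1)^2, so the eigenvalues are known. The minimal polynomial is
  m_A(x) = Π_λ (x − λ)^{k_λ}
where k_λ is the size of the *largest* Jordan block for λ (equivalently, the smallest k with (A − λI)^k v = 0 for every generalised eigenvector v of λ).

  λ = 1: largest Jordan block has size 2, contributing (x − 1)^2
  λ = 3: largest Jordan block has size 1, contributing (x − 3)
  λ = 4: largest Jordan block has size 1, contributing (x − 4)

So m_A(x) = (x - 4)*(x - 3)*(x - 1)^2 = x^4 - 9*x^3 + 27*x^2 - 31*x + 12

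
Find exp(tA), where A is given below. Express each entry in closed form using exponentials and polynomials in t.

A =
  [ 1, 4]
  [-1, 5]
e^{tA} =
  [-2*t*exp(3*t) + exp(3*t), 4*t*exp(3*t)]
  [-t*exp(3*t), 2*t*exp(3*t) + exp(3*t)]

Strategy: write A = P · J · P⁻¹ where J is a Jordan canonical form, so e^{tA} = P · e^{tJ} · P⁻¹, and e^{tJ} can be computed block-by-block.

A has Jordan form
J =
  [3, 1]
  [0, 3]
(up to reordering of blocks).

Per-block formulas:
  For a 2×2 Jordan block J_2(3): exp(t · J_2(3)) = e^(3t)·(I + t·N), where N is the 2×2 nilpotent shift.

After assembling e^{tJ} and conjugating by P, we get:

e^{tA} =
  [-2*t*exp(3*t) + exp(3*t), 4*t*exp(3*t)]
  [-t*exp(3*t), 2*t*exp(3*t) + exp(3*t)]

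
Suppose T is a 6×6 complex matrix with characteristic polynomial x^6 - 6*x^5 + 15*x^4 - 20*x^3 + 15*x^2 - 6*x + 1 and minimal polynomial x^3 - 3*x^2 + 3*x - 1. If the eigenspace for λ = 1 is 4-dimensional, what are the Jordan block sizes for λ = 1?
Block sizes for λ = 1: [3, 1, 1, 1]

Step 1 — from the characteristic polynomial, algebraic multiplicity of λ = 1 is 6. From dim ker(T − (1)·I) = 4, there are exactly 4 Jordan blocks for λ = 1.
Step 2 — from the minimal polynomial, the factor (x − 1)^3 tells us the largest block for λ = 1 has size 3.
Step 3 — with total size 6, 4 blocks, and largest block 3, the block sizes (in nonincreasing order) are [3, 1, 1, 1].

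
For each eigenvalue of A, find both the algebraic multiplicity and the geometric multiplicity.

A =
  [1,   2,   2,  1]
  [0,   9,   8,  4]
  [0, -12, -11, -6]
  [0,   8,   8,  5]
λ = 1: alg = 4, geom = 3

Step 1 — factor the characteristic polynomial to read off the algebraic multiplicities:
  χ_A(x) = (x - 1)^4

Step 2 — compute geometric multiplicities via the rank-nullity identity g(λ) = n − rank(A − λI):
  rank(A − (1)·I) = 1, so dim ker(A − (1)·I) = n − 1 = 3

Summary:
  λ = 1: algebraic multiplicity = 4, geometric multiplicity = 3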